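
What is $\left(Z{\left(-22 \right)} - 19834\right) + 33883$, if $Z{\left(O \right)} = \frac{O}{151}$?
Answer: $\frac{2121377}{151} \approx 14049.0$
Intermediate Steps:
$Z{\left(O \right)} = \frac{O}{151}$ ($Z{\left(O \right)} = O \frac{1}{151} = \frac{O}{151}$)
$\left(Z{\left(-22 \right)} - 19834\right) + 33883 = \left(\frac{1}{151} \left(-22\right) - 19834\right) + 33883 = \left(- \frac{22}{151} - 19834\right) + 33883 = - \frac{2994956}{151} + 33883 = \frac{2121377}{151}$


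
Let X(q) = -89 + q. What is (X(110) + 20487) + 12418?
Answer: 32926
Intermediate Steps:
(X(110) + 20487) + 12418 = ((-89 + 110) + 20487) + 12418 = (21 + 20487) + 12418 = 20508 + 12418 = 32926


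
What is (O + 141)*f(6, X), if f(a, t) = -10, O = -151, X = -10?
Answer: 100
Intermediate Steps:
(O + 141)*f(6, X) = (-151 + 141)*(-10) = -10*(-10) = 100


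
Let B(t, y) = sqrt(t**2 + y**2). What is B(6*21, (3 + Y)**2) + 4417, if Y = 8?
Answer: 4417 + sqrt(30517) ≈ 4591.7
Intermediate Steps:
B(6*21, (3 + Y)**2) + 4417 = sqrt((6*21)**2 + ((3 + 8)**2)**2) + 4417 = sqrt(126**2 + (11**2)**2) + 4417 = sqrt(15876 + 121**2) + 4417 = sqrt(15876 + 14641) + 4417 = sqrt(30517) + 4417 = 4417 + sqrt(30517)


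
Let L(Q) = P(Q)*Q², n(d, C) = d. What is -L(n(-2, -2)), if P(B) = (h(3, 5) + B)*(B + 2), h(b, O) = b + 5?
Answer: 0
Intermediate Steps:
h(b, O) = 5 + b
P(B) = (2 + B)*(8 + B) (P(B) = ((5 + 3) + B)*(B + 2) = (8 + B)*(2 + B) = (2 + B)*(8 + B))
L(Q) = Q²*(16 + Q² + 10*Q) (L(Q) = (16 + Q² + 10*Q)*Q² = Q²*(16 + Q² + 10*Q))
-L(n(-2, -2)) = -(-2)²*(16 + (-2)² + 10*(-2)) = -4*(16 + 4 - 20) = -4*0 = -1*0 = 0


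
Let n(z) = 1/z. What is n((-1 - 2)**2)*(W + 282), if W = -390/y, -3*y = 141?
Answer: 1516/47 ≈ 32.255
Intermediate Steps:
y = -47 (y = -1/3*141 = -47)
W = 390/47 (W = -390/(-47) = -390*(-1/47) = 390/47 ≈ 8.2979)
n((-1 - 2)**2)*(W + 282) = (390/47 + 282)/((-1 - 2)**2) = (13644/47)/(-3)**2 = (13644/47)/9 = (1/9)*(13644/47) = 1516/47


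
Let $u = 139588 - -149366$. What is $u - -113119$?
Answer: $402073$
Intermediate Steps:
$u = 288954$ ($u = 139588 + 149366 = 288954$)
$u - -113119 = 288954 - -113119 = 288954 + 113119 = 402073$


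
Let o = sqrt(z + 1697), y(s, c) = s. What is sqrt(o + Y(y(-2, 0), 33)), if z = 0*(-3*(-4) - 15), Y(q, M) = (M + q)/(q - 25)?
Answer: sqrt(-93 + 81*sqrt(1697))/9 ≈ 6.3282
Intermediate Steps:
Y(q, M) = (M + q)/(-25 + q)
z = 0 (z = 0*(12 - 15) = 0*(-3) = 0)
o = sqrt(1697) (o = sqrt(0 + 1697) = sqrt(1697) ≈ 41.195)
sqrt(o + Y(y(-2, 0), 33)) = sqrt(sqrt(1697) + (33 - 2)/(-25 - 2)) = sqrt(sqrt(1697) + 31/(-27)) = sqrt(sqrt(1697) - 1/27*31) = sqrt(sqrt(1697) - 31/27) = sqrt(-31/27 + sqrt(1697))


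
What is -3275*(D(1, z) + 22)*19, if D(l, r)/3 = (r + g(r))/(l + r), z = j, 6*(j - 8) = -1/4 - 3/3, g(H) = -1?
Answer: -319276475/211 ≈ -1.5132e+6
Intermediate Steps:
j = 187/24 (j = 8 + (-1/4 - 3/3)/6 = 8 + (-1*¼ - 3*⅓)/6 = 8 + (-¼ - 1)/6 = 8 + (⅙)*(-5/4) = 8 - 5/24 = 187/24 ≈ 7.7917)
z = 187/24 ≈ 7.7917
D(l, r) = 3*(-1 + r)/(l + r) (D(l, r) = 3*((r - 1)/(l + r)) = 3*((-1 + r)/(l + r)) = 3*(-1 + r)/(l + r))
-3275*(D(1, z) + 22)*19 = -3275*(3*(-1 + 187/24)/(1 + 187/24) + 22)*19 = -3275*(3*(163/24)/(211/24) + 22)*19 = -3275*(3*(24/211)*(163/24) + 22)*19 = -3275*(489/211 + 22)*19 = -16804025*19/211 = -3275*97489/211 = -319276475/211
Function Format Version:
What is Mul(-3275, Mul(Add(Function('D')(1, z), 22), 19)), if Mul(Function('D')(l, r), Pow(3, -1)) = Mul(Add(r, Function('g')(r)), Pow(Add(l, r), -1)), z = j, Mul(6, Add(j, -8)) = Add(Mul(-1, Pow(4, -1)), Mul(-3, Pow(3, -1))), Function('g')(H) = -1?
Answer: Rational(-319276475, 211) ≈ -1.5132e+6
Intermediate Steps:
j = Rational(187, 24) (j = Add(8, Mul(Rational(1, 6), Add(Mul(-1, Pow(4, -1)), Mul(-3, Pow(3, -1))))) = Add(8, Mul(Rational(1, 6), Add(Mul(-1, Rational(1, 4)), Mul(-3, Rational(1, 3))))) = Add(8, Mul(Rational(1, 6), Add(Rational(-1, 4), -1))) = Add(8, Mul(Rational(1, 6), Rational(-5, 4))) = Add(8, Rational(-5, 24)) = Rational(187, 24) ≈ 7.7917)
z = Rational(187, 24) ≈ 7.7917
Function('D')(l, r) = Mul(3, Pow(Add(l, r), -1), Add(-1, r)) (Function('D')(l, r) = Mul(3, Mul(Add(r, -1), Pow(Add(l, r), -1))) = Mul(3, Mul(Add(-1, r), Pow(Add(l, r), -1))) = Mul(3, Mul(Pow(Add(l, r), -1), Add(-1, r))) = Mul(3, Pow(Add(l, r), -1), Add(-1, r)))
Mul(-3275, Mul(Add(Function('D')(1, z), 22), 19)) = Mul(-3275, Mul(Add(Mul(3, Pow(Add(1, Rational(187, 24)), -1), Add(-1, Rational(187, 24))), 22), 19)) = Mul(-3275, Mul(Add(Mul(3, Pow(Rational(211, 24), -1), Rational(163, 24)), 22), 19)) = Mul(-3275, Mul(Add(Mul(3, Rational(24, 211), Rational(163, 24)), 22), 19)) = Mul(-3275, Mul(Add(Rational(489, 211), 22), 19)) = Mul(-3275, Mul(Rational(5131, 211), 19)) = Mul(-3275, Rational(97489, 211)) = Rational(-319276475, 211)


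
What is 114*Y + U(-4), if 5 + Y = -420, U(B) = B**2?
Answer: -48434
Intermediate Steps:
Y = -425 (Y = -5 - 420 = -425)
114*Y + U(-4) = 114*(-425) + (-4)**2 = -48450 + 16 = -48434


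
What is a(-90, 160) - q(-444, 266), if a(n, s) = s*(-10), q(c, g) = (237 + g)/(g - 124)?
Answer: -227703/142 ≈ -1603.5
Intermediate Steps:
q(c, g) = (237 + g)/(-124 + g)
a(n, s) = -10*s
a(-90, 160) - q(-444, 266) = -10*160 - (237 + 266)/(-124 + 266) = -1600 - 503/142 = -227703/142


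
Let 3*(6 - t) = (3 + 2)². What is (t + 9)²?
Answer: 400/9 ≈ 44.444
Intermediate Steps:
t = -7/3 (t = 6 - (3 + 2)²/3 = 6 - ⅓*5² = 6 - ⅓*25 = 6 - 25/3 = -7/3 ≈ -2.3333)
(t + 9)² = (-7/3 + 9)² = (20/3)² = 400/9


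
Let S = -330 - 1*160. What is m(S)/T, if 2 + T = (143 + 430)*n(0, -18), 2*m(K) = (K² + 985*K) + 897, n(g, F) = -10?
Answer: 241653/11464 ≈ 21.079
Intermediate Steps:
S = -490 (S = -330 - 160 = -490)
m(K) = 897/2 + K²/2 + 985*K/2 (m(K) = ((K² + 985*K) + 897)/2 = (897 + K² + 985*K)/2 = 897/2 + K²/2 + 985*K/2)
T = -5732 (T = -2 + (143 + 430)*(-10) = -2 + 573*(-10) = -2 - 5730 = -5732)
m(S)/T = (897/2 + (½)*(-490)² + (985/2)*(-490))/(-5732) = (897/2 + (½)*240100 - 241325)*(-1/5732) = (897/2 + 120050 - 241325)*(-1/5732) = -241653/2*(-1/5732) = 241653/11464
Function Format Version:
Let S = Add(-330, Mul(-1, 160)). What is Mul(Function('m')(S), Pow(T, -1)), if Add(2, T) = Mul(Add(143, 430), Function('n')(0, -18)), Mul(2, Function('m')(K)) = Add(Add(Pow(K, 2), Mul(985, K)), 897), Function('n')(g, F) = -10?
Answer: Rational(241653, 11464) ≈ 21.079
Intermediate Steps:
S = -490 (S = Add(-330, -160) = -490)
Function('m')(K) = Add(Rational(897, 2), Mul(Rational(1, 2), Pow(K, 2)), Mul(Rational(985, 2), K)) (Function('m')(K) = Mul(Rational(1, 2), Add(Add(Pow(K, 2), Mul(985, K)), 897)) = Mul(Rational(1, 2), Add(897, Pow(K, 2), Mul(985, K))) = Add(Rational(897, 2), Mul(Rational(1, 2), Pow(K, 2)), Mul(Rational(985, 2), K)))
T = -5732 (T = Add(-2, Mul(Add(143, 430), -10)) = Add(-2, Mul(573, -10)) = Add(-2, -5730) = -5732)
Mul(Function('m')(S), Pow(T, -1)) = Mul(Add(Rational(897, 2), Mul(Rational(1, 2), Pow(-490, 2)), Mul(Rational(985, 2), -490)), Pow(-5732, -1)) = Mul(Add(Rational(897, 2), Mul(Rational(1, 2), 240100), -241325), Rational(-1, 5732)) = Mul(Add(Rational(897, 2), 120050, -241325), Rational(-1, 5732)) = Mul(Rational(-241653, 2), Rational(-1, 5732)) = Rational(241653, 11464)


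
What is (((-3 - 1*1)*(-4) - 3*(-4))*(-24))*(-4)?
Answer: 2688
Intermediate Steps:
(((-3 - 1*1)*(-4) - 3*(-4))*(-24))*(-4) = (((-3 - 1)*(-4) + 12)*(-24))*(-4) = ((-4*(-4) + 12)*(-24))*(-4) = ((16 + 12)*(-24))*(-4) = (28*(-24))*(-4) = -672*(-4) = 2688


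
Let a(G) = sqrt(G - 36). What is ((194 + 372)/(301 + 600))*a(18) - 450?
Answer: -450 + 1698*I*sqrt(2)/901 ≈ -450.0 + 2.6652*I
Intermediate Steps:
a(G) = sqrt(-36 + G)
((194 + 372)/(301 + 600))*a(18) - 450 = ((194 + 372)/(301 + 600))*sqrt(-36 + 18) - 450 = (566/901)*sqrt(-18) - 450 = (566*(1/901))*(3*I*sqrt(2)) - 450 = 566*(3*I*sqrt(2))/901 - 450 = 1698*I*sqrt(2)/901 - 450 = -450 + 1698*I*sqrt(2)/901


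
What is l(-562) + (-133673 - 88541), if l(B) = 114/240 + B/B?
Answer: -8888501/40 ≈ -2.2221e+5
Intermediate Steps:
l(B) = 59/40 (l(B) = 114*(1/240) + 1 = 19/40 + 1 = 59/40)
l(-562) + (-133673 - 88541) = 59/40 + (-133673 - 88541) = 59/40 - 222214 = -8888501/40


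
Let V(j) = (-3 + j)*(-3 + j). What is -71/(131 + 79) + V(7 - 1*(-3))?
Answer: 10219/210 ≈ 48.662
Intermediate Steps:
V(j) = (-3 + j)²
-71/(131 + 79) + V(7 - 1*(-3)) = -71/(131 + 79) + (-3 + (7 - 1*(-3)))² = -71/210 + (-3 + (7 + 3))² = (1/210)*(-71) + (-3 + 10)² = -71/210 + 7² = -71/210 + 49 = 10219/210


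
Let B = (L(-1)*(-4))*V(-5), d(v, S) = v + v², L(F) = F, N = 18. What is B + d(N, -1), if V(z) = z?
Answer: 322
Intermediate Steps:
B = -20 (B = -1*(-4)*(-5) = 4*(-5) = -20)
B + d(N, -1) = -20 + 18*(1 + 18) = -20 + 18*19 = -20 + 342 = 322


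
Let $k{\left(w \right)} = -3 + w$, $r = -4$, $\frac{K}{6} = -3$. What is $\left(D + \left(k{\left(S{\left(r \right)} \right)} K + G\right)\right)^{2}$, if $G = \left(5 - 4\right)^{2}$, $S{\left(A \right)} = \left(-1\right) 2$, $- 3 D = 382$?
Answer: $\frac{11881}{9} \approx 1320.1$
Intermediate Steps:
$K = -18$ ($K = 6 \left(-3\right) = -18$)
$D = - \frac{382}{3}$ ($D = \left(- \frac{1}{3}\right) 382 = - \frac{382}{3} \approx -127.33$)
$S{\left(A \right)} = -2$
$G = 1$ ($G = 1^{2} = 1$)
$\left(D + \left(k{\left(S{\left(r \right)} \right)} K + G\right)\right)^{2} = \left(- \frac{382}{3} + \left(\left(-3 - 2\right) \left(-18\right) + 1\right)\right)^{2} = \left(- \frac{382}{3} + \left(\left(-5\right) \left(-18\right) + 1\right)\right)^{2} = \left(- \frac{382}{3} + \left(90 + 1\right)\right)^{2} = \left(- \frac{382}{3} + 91\right)^{2} = \left(- \frac{109}{3}\right)^{2} = \frac{11881}{9}$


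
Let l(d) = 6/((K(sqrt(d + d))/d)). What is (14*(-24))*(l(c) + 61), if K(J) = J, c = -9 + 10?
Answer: -20496 - 1008*sqrt(2) ≈ -21922.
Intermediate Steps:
c = 1
l(d) = 3*sqrt(2)*sqrt(d) (l(d) = 6/((sqrt(d + d)/d)) = 6/((sqrt(2*d)/d)) = 6/(((sqrt(2)*sqrt(d))/d)) = 6/((sqrt(2)/sqrt(d))) = 6*(sqrt(2)*sqrt(d)/2) = 3*sqrt(2)*sqrt(d))
(14*(-24))*(l(c) + 61) = (14*(-24))*(3*sqrt(2)*sqrt(1) + 61) = -336*(3*sqrt(2)*1 + 61) = -336*(3*sqrt(2) + 61) = -336*(61 + 3*sqrt(2)) = -20496 - 1008*sqrt(2)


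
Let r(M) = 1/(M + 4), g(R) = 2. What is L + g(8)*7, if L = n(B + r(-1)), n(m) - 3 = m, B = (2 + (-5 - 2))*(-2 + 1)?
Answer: 67/3 ≈ 22.333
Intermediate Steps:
r(M) = 1/(4 + M)
B = 5 (B = (2 - 7)*(-1) = -5*(-1) = 5)
n(m) = 3 + m
L = 25/3 (L = 3 + (5 + 1/(4 - 1)) = 3 + (5 + 1/3) = 3 + 16/3 = 25/3 ≈ 8.3333)
L + g(8)*7 = 25/3 + 2*7 = 25/3 + 14 = 67/3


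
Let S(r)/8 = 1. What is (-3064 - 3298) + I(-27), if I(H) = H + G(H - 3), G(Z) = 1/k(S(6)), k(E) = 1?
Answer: -6388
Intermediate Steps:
S(r) = 8 (S(r) = 8*1 = 8)
G(Z) = 1 (G(Z) = 1/1 = 1)
I(H) = 1 + H (I(H) = H + 1 = 1 + H)
(-3064 - 3298) + I(-27) = (-3064 - 3298) + (1 - 27) = -6362 - 26 = -6388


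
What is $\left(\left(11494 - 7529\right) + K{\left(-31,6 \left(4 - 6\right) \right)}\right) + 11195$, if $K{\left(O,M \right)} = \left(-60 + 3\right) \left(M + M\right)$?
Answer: $16528$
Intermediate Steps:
$K{\left(O,M \right)} = - 114 M$ ($K{\left(O,M \right)} = - 57 \cdot 2 M = - 114 M$)
$\left(\left(11494 - 7529\right) + K{\left(-31,6 \left(4 - 6\right) \right)}\right) + 11195 = \left(\left(11494 - 7529\right) - 114 \cdot 6 \left(4 - 6\right)\right) + 11195 = \left(\left(11494 - 7529\right) - 114 \cdot 6 \left(-2\right)\right) + 11195 = \left(3965 - -1368\right) + 11195 = \left(3965 + 1368\right) + 11195 = 5333 + 11195 = 16528$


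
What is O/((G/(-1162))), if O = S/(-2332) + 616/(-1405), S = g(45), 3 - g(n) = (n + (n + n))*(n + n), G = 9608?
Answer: -9081043363/15740113840 ≈ -0.57694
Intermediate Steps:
g(n) = 3 - 6*n² (g(n) = 3 - (n + (n + n))*(n + n) = 3 - (n + 2*n)*2*n = 3 - 3*n*2*n = 3 - 6*n²)
S = -12147 (S = 3 - 6*45² = 3 - 6*2025 = 3 - 12150 = -12147)
O = 15630023/3276460 (O = -12147/(-2332) + 616/(-1405) = -12147*(-1/2332) + 616*(-1/1405) = 12147/2332 - 616/1405 = 15630023/3276460 ≈ 4.7704)
O/((G/(-1162))) = 15630023/(3276460*((9608/(-1162)))) = 15630023/(3276460*((9608*(-1/1162)))) = 15630023/(3276460*(-4804/581)) = (15630023/3276460)*(-581/4804) = -9081043363/15740113840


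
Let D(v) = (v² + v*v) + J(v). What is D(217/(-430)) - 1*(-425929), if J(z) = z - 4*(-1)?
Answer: 19688753142/46225 ≈ 4.2593e+5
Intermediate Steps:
J(z) = 4 + z (J(z) = z + 4 = 4 + z)
D(v) = 4 + v + 2*v² (D(v) = (v² + v*v) + (4 + v) = (v² + v²) + (4 + v) = 2*v² + (4 + v) = 4 + v + 2*v²)
D(217/(-430)) - 1*(-425929) = (4 + 217/(-430) + 2*(217/(-430))²) - 1*(-425929) = (4 + 217*(-1/430) + 2*(217*(-1/430))²) + 425929 = (4 - 217/430 + 2*(-217/430)²) + 425929 = (4 - 217/430 + 2*(47089/184900)) + 425929 = (4 - 217/430 + 47089/92450) + 425929 = 185117/46225 + 425929 = 19688753142/46225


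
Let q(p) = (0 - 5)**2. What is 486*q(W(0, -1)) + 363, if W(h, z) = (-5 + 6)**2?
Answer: 12513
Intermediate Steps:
W(h, z) = 1 (W(h, z) = 1**2 = 1)
q(p) = 25 (q(p) = (-5)**2 = 25)
486*q(W(0, -1)) + 363 = 486*25 + 363 = 12150 + 363 = 12513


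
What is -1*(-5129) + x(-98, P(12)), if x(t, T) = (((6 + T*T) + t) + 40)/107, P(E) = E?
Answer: 548895/107 ≈ 5129.9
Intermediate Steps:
x(t, T) = 46/107 + t/107 + T²/107 (x(t, T) = (((6 + T²) + t) + 40)*(1/107) = ((6 + t + T²) + 40)*(1/107) = (46 + t + T²)*(1/107) = 46/107 + t/107 + T²/107)
-1*(-5129) + x(-98, P(12)) = -1*(-5129) + (46/107 + (1/107)*(-98) + (1/107)*12²) = 5129 + (46/107 - 98/107 + (1/107)*144) = 5129 + (46/107 - 98/107 + 144/107) = 5129 + 92/107 = 548895/107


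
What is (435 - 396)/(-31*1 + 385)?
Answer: 13/118 ≈ 0.11017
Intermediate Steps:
(435 - 396)/(-31*1 + 385) = 39/(-31 + 385) = 39/354 = 39*(1/354) = 13/118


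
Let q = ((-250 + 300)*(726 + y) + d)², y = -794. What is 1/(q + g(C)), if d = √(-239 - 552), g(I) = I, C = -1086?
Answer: I/(6800*√791 + 11558123*I) ≈ 8.6496e-8 + 1.4312e-9*I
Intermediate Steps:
d = I*√791 (d = √(-791) = I*√791 ≈ 28.125*I)
q = (-3400 + I*√791)² (q = ((-250 + 300)*(726 - 794) + I*√791)² = (50*(-68) + I*√791)² = (-3400 + I*√791)² ≈ 1.1559e+7 - 1.912e+5*I)
1/(q + g(C)) = 1/((3400 - I*√791)² - 1086) = 1/(-1086 + (3400 - I*√791)²)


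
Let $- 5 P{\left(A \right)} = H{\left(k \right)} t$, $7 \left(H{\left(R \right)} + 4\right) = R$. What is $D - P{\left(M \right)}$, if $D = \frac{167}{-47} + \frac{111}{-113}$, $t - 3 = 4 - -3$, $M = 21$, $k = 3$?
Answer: $- \frac{434166}{37177} \approx -11.678$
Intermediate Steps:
$H{\left(R \right)} = -4 + \frac{R}{7}$
$t = 10$ ($t = 3 + \left(4 - -3\right) = 3 + \left(4 + 3\right) = 3 + 7 = 10$)
$D = - \frac{24088}{5311}$ ($D = 167 \left(- \frac{1}{47}\right) + 111 \left(- \frac{1}{113}\right) = - \frac{167}{47} - \frac{111}{113} = - \frac{24088}{5311} \approx -4.5355$)
$P{\left(A \right)} = \frac{50}{7}$ ($P{\left(A \right)} = - \frac{\left(-4 + \frac{1}{7} \cdot 3\right) 10}{5} = - \frac{\left(-4 + \frac{3}{7}\right) 10}{5} = - \frac{\left(- \frac{25}{7}\right) 10}{5} = \left(- \frac{1}{5}\right) \left(- \frac{250}{7}\right) = \frac{50}{7}$)
$D - P{\left(M \right)} = - \frac{24088}{5311} - \frac{50}{7} = - \frac{434166}{37177}$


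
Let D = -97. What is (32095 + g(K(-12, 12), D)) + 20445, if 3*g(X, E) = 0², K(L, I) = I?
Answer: 52540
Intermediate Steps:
g(X, E) = 0 (g(X, E) = (⅓)*0² = (⅓)*0 = 0)
(32095 + g(K(-12, 12), D)) + 20445 = (32095 + 0) + 20445 = 32095 + 20445 = 52540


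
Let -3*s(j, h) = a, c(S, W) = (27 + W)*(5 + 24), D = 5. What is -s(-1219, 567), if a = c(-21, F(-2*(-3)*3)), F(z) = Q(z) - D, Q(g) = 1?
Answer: 667/3 ≈ 222.33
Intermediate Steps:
F(z) = -4 (F(z) = 1 - 1*5 = 1 - 5 = -4)
c(S, W) = 783 + 29*W (c(S, W) = (27 + W)*29 = 783 + 29*W)
a = 667 (a = 783 + 29*(-4) = 783 - 116 = 667)
s(j, h) = -667/3 (s(j, h) = -⅓*667 = -667/3)
-s(-1219, 567) = -1*(-667/3) = 667/3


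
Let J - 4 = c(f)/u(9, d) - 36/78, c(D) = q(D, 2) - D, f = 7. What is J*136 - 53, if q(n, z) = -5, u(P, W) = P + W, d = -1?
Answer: 2915/13 ≈ 224.23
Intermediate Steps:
c(D) = -5 - D
J = 53/26 (J = 4 + ((-5 - 1*7)/(9 - 1) - 36/78) = 4 + ((-5 - 7)/8 - 36*1/78) = 4 + (-12*⅛ - 6/13) = 4 + (-3/2 - 6/13) = 4 - 51/26 = 53/26 ≈ 2.0385)
J*136 - 53 = (53/26)*136 - 53 = 3604/13 - 53 = 2915/13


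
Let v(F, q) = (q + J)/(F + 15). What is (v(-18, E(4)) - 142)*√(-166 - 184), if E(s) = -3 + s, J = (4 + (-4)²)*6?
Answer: -2735*I*√14/3 ≈ -3411.1*I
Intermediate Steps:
J = 120 (J = (4 + 16)*6 = 20*6 = 120)
v(F, q) = (120 + q)/(15 + F) (v(F, q) = (q + 120)/(F + 15) = (120 + q)/(15 + F))
(v(-18, E(4)) - 142)*√(-166 - 184) = ((120 + (-3 + 4))/(15 - 18) - 142)*√(-166 - 184) = ((120 + 1)/(-3) - 142)*√(-350) = (-⅓*121 - 142)*(5*I*√14) = (-121/3 - 142)*(5*I*√14) = -2735*I*√14/3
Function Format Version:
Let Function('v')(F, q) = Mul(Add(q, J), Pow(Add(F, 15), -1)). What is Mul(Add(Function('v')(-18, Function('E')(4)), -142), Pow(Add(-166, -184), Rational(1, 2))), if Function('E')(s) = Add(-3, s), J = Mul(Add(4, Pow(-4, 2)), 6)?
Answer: Mul(Rational(-2735, 3), I, Pow(14, Rational(1, 2))) ≈ Mul(-3411.1, I)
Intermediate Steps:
J = 120 (J = Mul(Add(4, 16), 6) = Mul(20, 6) = 120)
Function('v')(F, q) = Mul(Pow(Add(15, F), -1), Add(120, q)) (Function('v')(F, q) = Mul(Add(q, 120), Pow(Add(F, 15), -1)) = Mul(Add(120, q), Pow(Add(15, F), -1)) = Mul(Pow(Add(15, F), -1), Add(120, q)))
Mul(Add(Function('v')(-18, Function('E')(4)), -142), Pow(Add(-166, -184), Rational(1, 2))) = Mul(Add(Mul(Pow(Add(15, -18), -1), Add(120, Add(-3, 4))), -142), Pow(Add(-166, -184), Rational(1, 2))) = Mul(Add(Mul(Pow(-3, -1), Add(120, 1)), -142), Pow(-350, Rational(1, 2))) = Mul(Add(Mul(Rational(-1, 3), 121), -142), Mul(5, I, Pow(14, Rational(1, 2)))) = Mul(Add(Rational(-121, 3), -142), Mul(5, I, Pow(14, Rational(1, 2)))) = Mul(Rational(-547, 3), Mul(5, I, Pow(14, Rational(1, 2)))) = Mul(Rational(-2735, 3), I, Pow(14, Rational(1, 2)))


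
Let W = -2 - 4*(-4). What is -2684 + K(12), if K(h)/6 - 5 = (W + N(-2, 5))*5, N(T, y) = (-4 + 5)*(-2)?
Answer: -2294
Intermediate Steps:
W = 14 (W = -2 + 16 = 14)
N(T, y) = -2 (N(T, y) = 1*(-2) = -2)
K(h) = 390 (K(h) = 30 + 6*((14 - 2)*5) = 30 + 6*(12*5) = 30 + 6*60 = 30 + 360 = 390)
-2684 + K(12) = -2684 + 390 = -2294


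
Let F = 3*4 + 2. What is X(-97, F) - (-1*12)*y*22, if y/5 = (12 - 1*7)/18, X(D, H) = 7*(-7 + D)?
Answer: -1084/3 ≈ -361.33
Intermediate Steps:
F = 14 (F = 12 + 2 = 14)
X(D, H) = -49 + 7*D
y = 25/18 (y = 5*((12 - 1*7)/18) = 5*((12 - 7)*(1/18)) = 5*(5*(1/18)) = 5*(5/18) = 25/18 ≈ 1.3889)
X(-97, F) - (-1*12)*y*22 = (-49 + 7*(-97)) - -1*12*(25/18)*22 = (-49 - 679) - (-12*25/18)*22 = -728 - (-50)*22/3 = -728 - 1*(-1100/3) = -728 + 1100/3 = -1084/3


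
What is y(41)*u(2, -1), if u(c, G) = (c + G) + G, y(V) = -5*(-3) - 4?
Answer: 0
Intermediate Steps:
y(V) = 11 (y(V) = 15 - 4 = 11)
u(c, G) = c + 2*G (u(c, G) = (G + c) + G = c + 2*G)
y(41)*u(2, -1) = 11*(2 + 2*(-1)) = 11*(2 - 2) = 11*0 = 0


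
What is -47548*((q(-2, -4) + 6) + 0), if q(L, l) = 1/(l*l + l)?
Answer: -867751/3 ≈ -2.8925e+5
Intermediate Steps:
q(L, l) = 1/(l + l²) (q(L, l) = 1/(l² + l) = 1/(l + l²))
-47548*((q(-2, -4) + 6) + 0) = -47548*((1/((-4)*(1 - 4)) + 6) + 0) = -47548*((-¼/(-3) + 6) + 0) = -47548*((-¼*(-⅓) + 6) + 0) = -47548*((1/12 + 6) + 0) = -47548*(73/12 + 0) = -47548*73/12 = -867751/3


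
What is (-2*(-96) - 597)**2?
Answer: 164025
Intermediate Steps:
(-2*(-96) - 597)**2 = (192 - 597)**2 = (-405)**2 = 164025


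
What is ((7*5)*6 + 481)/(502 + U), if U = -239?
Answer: 691/263 ≈ 2.6274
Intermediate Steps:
((7*5)*6 + 481)/(502 + U) = ((7*5)*6 + 481)/(502 - 239) = (35*6 + 481)/263 = (210 + 481)*(1/263) = 691*(1/263) = 691/263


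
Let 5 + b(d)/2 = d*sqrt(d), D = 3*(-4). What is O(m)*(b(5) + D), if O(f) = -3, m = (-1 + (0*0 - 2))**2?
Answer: 66 - 30*sqrt(5) ≈ -1.0820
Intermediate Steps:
m = 9 (m = (-1 + (0 - 2))**2 = (-1 - 2)**2 = (-3)**2 = 9)
D = -12
b(d) = -10 + 2*d**(3/2) (b(d) = -10 + 2*(d*sqrt(d)) = -10 + 2*d**(3/2))
O(m)*(b(5) + D) = -3*((-10 + 2*5**(3/2)) - 12) = -3*((-10 + 2*(5*sqrt(5))) - 12) = -3*((-10 + 10*sqrt(5)) - 12) = -3*(-22 + 10*sqrt(5)) = 66 - 30*sqrt(5)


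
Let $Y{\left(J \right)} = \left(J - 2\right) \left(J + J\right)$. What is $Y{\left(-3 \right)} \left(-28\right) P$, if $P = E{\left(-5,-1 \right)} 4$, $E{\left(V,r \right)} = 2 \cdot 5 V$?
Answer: $168000$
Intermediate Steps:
$Y{\left(J \right)} = 2 J \left(-2 + J\right)$ ($Y{\left(J \right)} = \left(-2 + J\right) 2 J = 2 J \left(-2 + J\right)$)
$E{\left(V,r \right)} = 10 V$
$P = -200$ ($P = 10 \left(-5\right) 4 = \left(-50\right) 4 = -200$)
$Y{\left(-3 \right)} \left(-28\right) P = 2 \left(-3\right) \left(-2 - 3\right) \left(-28\right) \left(-200\right) = 2 \left(-3\right) \left(-5\right) \left(-28\right) \left(-200\right) = 30 \left(-28\right) \left(-200\right) = \left(-840\right) \left(-200\right) = 168000$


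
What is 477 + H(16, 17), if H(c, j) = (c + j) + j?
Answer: 527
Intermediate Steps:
H(c, j) = c + 2*j
477 + H(16, 17) = 477 + (16 + 2*17) = 477 + (16 + 34) = 477 + 50 = 527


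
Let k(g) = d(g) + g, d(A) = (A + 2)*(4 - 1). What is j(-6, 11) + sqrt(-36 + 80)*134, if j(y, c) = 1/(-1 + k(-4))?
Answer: -1/11 + 268*sqrt(11) ≈ 888.76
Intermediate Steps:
d(A) = 6 + 3*A (d(A) = (2 + A)*3 = 6 + 3*A)
k(g) = 6 + 4*g (k(g) = (6 + 3*g) + g = 6 + 4*g)
j(y, c) = -1/11 (j(y, c) = 1/(-1 + (6 + 4*(-4))) = 1/(-1 + (6 - 16)) = 1/(-1 - 10) = 1/(-11) = -1/11)
j(-6, 11) + sqrt(-36 + 80)*134 = -1/11 + sqrt(-36 + 80)*134 = -1/11 + sqrt(44)*134 = -1/11 + (2*sqrt(11))*134 = -1/11 + 268*sqrt(11)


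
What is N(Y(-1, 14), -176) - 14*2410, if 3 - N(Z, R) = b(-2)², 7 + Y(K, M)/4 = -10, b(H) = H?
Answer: -33741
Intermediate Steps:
Y(K, M) = -68 (Y(K, M) = -28 + 4*(-10) = -28 - 40 = -68)
N(Z, R) = -1 (N(Z, R) = 3 - 1*(-2)² = 3 - 1*4 = 3 - 4 = -1)
N(Y(-1, 14), -176) - 14*2410 = -1 - 14*2410 = -1 - 33740 = -33741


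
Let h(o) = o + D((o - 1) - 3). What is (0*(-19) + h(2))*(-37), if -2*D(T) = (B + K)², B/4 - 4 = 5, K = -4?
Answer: 18870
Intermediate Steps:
B = 36 (B = 16 + 4*5 = 16 + 20 = 36)
D(T) = -512 (D(T) = -(36 - 4)²/2 = -½*32² = -½*1024 = -512)
h(o) = -512 + o (h(o) = o - 512 = -512 + o)
(0*(-19) + h(2))*(-37) = (0*(-19) + (-512 + 2))*(-37) = (0 - 510)*(-37) = -510*(-37) = 18870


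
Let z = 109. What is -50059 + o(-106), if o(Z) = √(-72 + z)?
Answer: -50059 + √37 ≈ -50053.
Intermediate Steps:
o(Z) = √37 (o(Z) = √(-72 + 109) = √37)
-50059 + o(-106) = -50059 + √37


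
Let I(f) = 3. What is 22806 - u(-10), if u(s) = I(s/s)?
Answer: 22803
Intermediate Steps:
u(s) = 3
22806 - u(-10) = 22806 - 1*3 = 22806 - 3 = 22803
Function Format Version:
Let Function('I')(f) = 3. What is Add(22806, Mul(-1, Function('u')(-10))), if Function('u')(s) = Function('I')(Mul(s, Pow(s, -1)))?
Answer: 22803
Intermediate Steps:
Function('u')(s) = 3
Add(22806, Mul(-1, Function('u')(-10))) = Add(22806, Mul(-1, 3)) = Add(22806, -3) = 22803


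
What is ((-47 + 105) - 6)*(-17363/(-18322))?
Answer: 451438/9161 ≈ 49.278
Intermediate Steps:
((-47 + 105) - 6)*(-17363/(-18322)) = (58 - 6)*(-17363*(-1/18322)) = 52*(17363/18322) = 451438/9161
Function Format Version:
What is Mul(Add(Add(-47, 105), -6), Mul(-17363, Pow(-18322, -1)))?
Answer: Rational(451438, 9161) ≈ 49.278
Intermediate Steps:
Mul(Add(Add(-47, 105), -6), Mul(-17363, Pow(-18322, -1))) = Mul(Add(58, -6), Mul(-17363, Rational(-1, 18322))) = Mul(52, Rational(17363, 18322)) = Rational(451438, 9161)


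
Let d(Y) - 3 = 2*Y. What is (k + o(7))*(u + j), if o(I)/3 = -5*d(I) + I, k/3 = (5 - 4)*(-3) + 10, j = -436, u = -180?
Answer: 131208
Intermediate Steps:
k = 21 (k = 3*((5 - 4)*(-3) + 10) = 3*(1*(-3) + 10) = 3*(-3 + 10) = 3*7 = 21)
d(Y) = 3 + 2*Y
o(I) = -45 - 27*I (o(I) = 3*(-5*(3 + 2*I) + I) = 3*((-15 - 10*I) + I) = 3*(-15 - 9*I) = -45 - 27*I)
(k + o(7))*(u + j) = (21 + (-45 - 27*7))*(-180 - 436) = (21 + (-45 - 189))*(-616) = (21 - 234)*(-616) = -213*(-616) = 131208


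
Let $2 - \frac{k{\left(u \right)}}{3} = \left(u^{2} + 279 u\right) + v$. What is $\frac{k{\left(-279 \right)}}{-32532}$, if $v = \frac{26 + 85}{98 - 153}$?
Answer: $- \frac{221}{596420} \approx -0.00037054$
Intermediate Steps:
$v = - \frac{111}{55}$ ($v = \frac{111}{-55} = 111 \left(- \frac{1}{55}\right) = - \frac{111}{55} \approx -2.0182$)
$k{\left(u \right)} = \frac{663}{55} - 837 u - 3 u^{2}$ ($k{\left(u \right)} = 6 - 3 \left(\left(u^{2} + 279 u\right) - \frac{111}{55}\right) = 6 - 3 \left(- \frac{111}{55} + u^{2} + 279 u\right) = 6 - \left(- \frac{333}{55} + 3 u^{2} + 837 u\right) = \frac{663}{55} - 837 u - 3 u^{2}$)
$\frac{k{\left(-279 \right)}}{-32532} = \frac{\frac{663}{55} - -233523 - 3 \left(-279\right)^{2}}{-32532} = \left(\frac{663}{55} + 233523 - 233523\right) \left(- \frac{1}{32532}\right) = \frac{663}{55} \left(- \frac{1}{32532}\right) = - \frac{221}{596420}$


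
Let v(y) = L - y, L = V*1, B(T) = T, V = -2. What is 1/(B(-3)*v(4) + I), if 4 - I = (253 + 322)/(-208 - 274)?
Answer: 482/11179 ≈ 0.043117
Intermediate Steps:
I = 2503/482 (I = 4 - (253 + 322)/(-208 - 274) = 4 - 575/(-482) = 4 - 575*(-1)/482 = 4 - 1*(-575/482) = 4 + 575/482 = 2503/482 ≈ 5.1929)
L = -2 (L = -2*1 = -2)
v(y) = -2 - y
1/(B(-3)*v(4) + I) = 1/(-3*(-2 - 1*4) + 2503/482) = 1/(-3*(-2 - 4) + 2503/482) = 1/(-3*(-6) + 2503/482) = 1/(18 + 2503/482) = 1/(11179/482) = 482/11179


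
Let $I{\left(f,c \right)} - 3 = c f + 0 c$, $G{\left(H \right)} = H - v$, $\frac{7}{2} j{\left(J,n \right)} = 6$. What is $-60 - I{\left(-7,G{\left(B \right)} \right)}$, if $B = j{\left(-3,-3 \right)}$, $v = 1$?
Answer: $-58$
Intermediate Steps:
$j{\left(J,n \right)} = \frac{12}{7}$ ($j{\left(J,n \right)} = \frac{2}{7} \cdot 6 = \frac{12}{7}$)
$B = \frac{12}{7} \approx 1.7143$
$G{\left(H \right)} = -1 + H$ ($G{\left(H \right)} = H - 1 = -1 + H$)
$I{\left(f,c \right)} = 3 + c f$ ($I{\left(f,c \right)} = 3 + \left(c f + 0 c\right) = 3 + \left(c f + 0\right) = 3 + c f$)
$-60 - I{\left(-7,G{\left(B \right)} \right)} = -60 - \left(3 + \left(-1 + \frac{12}{7}\right) \left(-7\right)\right) = -60 - \left(3 + \frac{5}{7} \left(-7\right)\right) = -60 - \left(3 - 5\right) = -60 - -2 = -60 + 2 = -58$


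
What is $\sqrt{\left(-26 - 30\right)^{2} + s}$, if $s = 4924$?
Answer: $2 \sqrt{2015} \approx 89.777$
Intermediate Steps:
$\sqrt{\left(-26 - 30\right)^{2} + s} = \sqrt{\left(-26 - 30\right)^{2} + 4924} = \sqrt{\left(-56\right)^{2} + 4924} = \sqrt{3136 + 4924} = \sqrt{8060} = 2 \sqrt{2015}$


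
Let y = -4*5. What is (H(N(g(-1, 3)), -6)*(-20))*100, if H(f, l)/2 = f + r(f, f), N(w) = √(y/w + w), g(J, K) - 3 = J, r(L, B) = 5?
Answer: -20000 - 8000*I*√2 ≈ -20000.0 - 11314.0*I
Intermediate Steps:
y = -20
g(J, K) = 3 + J
N(w) = √(w - 20/w) (N(w) = √(-20/w + w) = √(w - 20/w))
H(f, l) = 10 + 2*f (H(f, l) = 2*(f + 5) = 2*(5 + f) = 10 + 2*f)
(H(N(g(-1, 3)), -6)*(-20))*100 = ((10 + 2*√((3 - 1) - 20/(3 - 1)))*(-20))*100 = ((10 + 2*√(2 - 20/2))*(-20))*100 = ((10 + 2*√(2 - 20*½))*(-20))*100 = ((10 + 2*√(2 - 10))*(-20))*100 = ((10 + 2*√(-8))*(-20))*100 = ((10 + 2*(2*I*√2))*(-20))*100 = ((10 + 4*I*√2)*(-20))*100 = (-200 - 80*I*√2)*100 = -20000 - 8000*I*√2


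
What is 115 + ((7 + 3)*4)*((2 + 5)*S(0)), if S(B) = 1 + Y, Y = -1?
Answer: 115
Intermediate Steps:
S(B) = 0 (S(B) = 1 - 1 = 0)
115 + ((7 + 3)*4)*((2 + 5)*S(0)) = 115 + ((7 + 3)*4)*((2 + 5)*0) = 115 + (10*4)*(7*0) = 115 + 40*0 = 115 + 0 = 115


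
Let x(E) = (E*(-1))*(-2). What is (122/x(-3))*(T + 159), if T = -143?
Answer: -976/3 ≈ -325.33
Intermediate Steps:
x(E) = 2*E (x(E) = -E*(-2) = 2*E)
(122/x(-3))*(T + 159) = (122/((2*(-3))))*(-143 + 159) = (122/(-6))*16 = (122*(-⅙))*16 = -61/3*16 = -976/3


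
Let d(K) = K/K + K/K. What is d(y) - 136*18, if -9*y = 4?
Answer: -2446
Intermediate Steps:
y = -4/9 (y = -1/9*4 = -4/9 ≈ -0.44444)
d(K) = 2 (d(K) = 1 + 1 = 2)
d(y) - 136*18 = 2 - 136*18 = 2 - 2448 = -2446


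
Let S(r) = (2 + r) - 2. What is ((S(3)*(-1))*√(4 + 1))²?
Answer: 45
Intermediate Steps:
S(r) = r
((S(3)*(-1))*√(4 + 1))² = ((3*(-1))*√(4 + 1))² = (-3*√5)² = 45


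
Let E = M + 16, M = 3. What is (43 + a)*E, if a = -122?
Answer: -1501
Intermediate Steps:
E = 19 (E = 3 + 16 = 19)
(43 + a)*E = (43 - 122)*19 = -79*19 = -1501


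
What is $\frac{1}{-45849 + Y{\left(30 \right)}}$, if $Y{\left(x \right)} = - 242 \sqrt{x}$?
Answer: $- \frac{15283}{700124627} + \frac{242 \sqrt{30}}{2100373881} \approx -2.1198 \cdot 10^{-5}$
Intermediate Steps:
$\frac{1}{-45849 + Y{\left(30 \right)}} = \frac{1}{-45849 - 242 \sqrt{30}}$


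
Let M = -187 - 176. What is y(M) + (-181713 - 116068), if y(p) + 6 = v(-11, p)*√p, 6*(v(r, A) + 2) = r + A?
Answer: -297787 - 2123*I*√3/3 ≈ -2.9779e+5 - 1225.7*I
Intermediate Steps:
v(r, A) = -2 + A/6 + r/6 (v(r, A) = -2 + (r + A)/6 = -2 + (A + r)/6 = -2 + (A/6 + r/6) = -2 + A/6 + r/6)
M = -363
y(p) = -6 + √p*(-23/6 + p/6) (y(p) = -6 + (-2 + p/6 + (⅙)*(-11))*√p = -6 + (-2 + p/6 - 11/6)*√p = -6 + (-23/6 + p/6)*√p = -6 + √p*(-23/6 + p/6))
y(M) + (-181713 - 116068) = (-6 + √(-363)*(-23 - 363)/6) + (-181713 - 116068) = (-6 + (⅙)*(11*I*√3)*(-386)) - 297781 = (-6 - 2123*I*√3/3) - 297781 = -297787 - 2123*I*√3/3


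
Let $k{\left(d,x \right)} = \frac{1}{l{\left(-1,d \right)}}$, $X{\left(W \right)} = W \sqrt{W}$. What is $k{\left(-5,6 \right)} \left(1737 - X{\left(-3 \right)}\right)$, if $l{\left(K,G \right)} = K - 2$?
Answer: $-579 - i \sqrt{3} \approx -579.0 - 1.732 i$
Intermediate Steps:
$X{\left(W \right)} = W^{\frac{3}{2}}$
$l{\left(K,G \right)} = -2 + K$
$k{\left(d,x \right)} = - \frac{1}{3}$ ($k{\left(d,x \right)} = \frac{1}{-2 - 1} = \frac{1}{-3} = - \frac{1}{3}$)
$k{\left(-5,6 \right)} \left(1737 - X{\left(-3 \right)}\right) = - \frac{1737 - \left(-3\right)^{\frac{3}{2}}}{3} = - \frac{1737 - - 3 i \sqrt{3}}{3} = - \frac{1737 + 3 i \sqrt{3}}{3} = -579 - i \sqrt{3}$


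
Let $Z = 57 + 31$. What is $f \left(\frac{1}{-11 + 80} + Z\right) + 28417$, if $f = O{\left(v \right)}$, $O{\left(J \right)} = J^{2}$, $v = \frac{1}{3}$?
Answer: $\frac{17653030}{621} \approx 28427.0$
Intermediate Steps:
$Z = 88$
$v = \frac{1}{3} \approx 0.33333$
$f = \frac{1}{9}$ ($f = \left(\frac{1}{3}\right)^{2} = \frac{1}{9} \approx 0.11111$)
$f \left(\frac{1}{-11 + 80} + Z\right) + 28417 = \frac{\frac{1}{-11 + 80} + 88}{9} + 28417 = \frac{\frac{1}{69} + 88}{9} + 28417 = \frac{1}{9} \cdot \frac{6073}{69} + 28417 = \frac{6073}{621} + 28417 = \frac{17653030}{621}$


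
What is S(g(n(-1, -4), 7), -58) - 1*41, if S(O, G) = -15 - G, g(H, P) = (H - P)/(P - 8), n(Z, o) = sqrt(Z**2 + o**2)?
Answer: 2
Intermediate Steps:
g(H, P) = (H - P)/(-8 + P)
S(g(n(-1, -4), 7), -58) - 1*41 = (-15 - 1*(-58)) - 1*41 = (-15 + 58) - 41 = 43 - 41 = 2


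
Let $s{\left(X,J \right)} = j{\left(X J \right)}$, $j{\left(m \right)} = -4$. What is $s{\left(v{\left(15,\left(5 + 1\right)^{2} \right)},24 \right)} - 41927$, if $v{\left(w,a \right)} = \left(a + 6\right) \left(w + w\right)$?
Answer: $-41931$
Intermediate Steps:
$v{\left(w,a \right)} = 2 w \left(6 + a\right)$ ($v{\left(w,a \right)} = \left(6 + a\right) 2 w = 2 w \left(6 + a\right)$)
$s{\left(X,J \right)} = -4$
$s{\left(v{\left(15,\left(5 + 1\right)^{2} \right)},24 \right)} - 41927 = -4 - 41927 = -41931$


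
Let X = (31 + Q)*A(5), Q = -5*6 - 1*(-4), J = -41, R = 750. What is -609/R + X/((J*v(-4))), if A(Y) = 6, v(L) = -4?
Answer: -3224/5125 ≈ -0.62907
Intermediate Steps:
Q = -26 (Q = -30 + 4 = -26)
X = 30 (X = (31 - 26)*6 = 5*6 = 30)
-609/R + X/((J*v(-4))) = -609/750 + 30/((-41*(-4))) = -609*1/750 + 30/164 = -203/250 + 30*(1/164) = -203/250 + 15/82 = -3224/5125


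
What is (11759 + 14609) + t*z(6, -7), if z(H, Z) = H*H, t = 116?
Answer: 30544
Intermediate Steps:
z(H, Z) = H²
(11759 + 14609) + t*z(6, -7) = (11759 + 14609) + 116*6² = 26368 + 116*36 = 26368 + 4176 = 30544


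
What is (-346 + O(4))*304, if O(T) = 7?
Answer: -103056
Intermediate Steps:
(-346 + O(4))*304 = (-346 + 7)*304 = -339*304 = -103056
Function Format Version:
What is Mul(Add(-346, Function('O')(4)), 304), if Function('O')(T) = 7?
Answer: -103056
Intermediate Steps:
Mul(Add(-346, Function('O')(4)), 304) = Mul(Add(-346, 7), 304) = Mul(-339, 304) = -103056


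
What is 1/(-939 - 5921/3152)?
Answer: -3152/2965649 ≈ -0.0010628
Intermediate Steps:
1/(-939 - 5921/3152) = 1/(-2965649/3152) = -3152/2965649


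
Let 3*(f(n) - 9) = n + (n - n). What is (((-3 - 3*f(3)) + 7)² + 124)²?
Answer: 640000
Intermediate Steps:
f(n) = 9 + n/3 (f(n) = 9 + (n + (n - n))/3 = 9 + (n + 0)/3 = 9 + n/3)
(((-3 - 3*f(3)) + 7)² + 124)² = (((-3 - 3*(9 + (⅓)*3)) + 7)² + 124)² = (((-3 - 3*(9 + 1)) + 7)² + 124)² = (((-3 - 3*10) + 7)² + 124)² = (((-3 - 30) + 7)² + 124)² = ((-33 + 7)² + 124)² = ((-26)² + 124)² = (676 + 124)² = 800² = 640000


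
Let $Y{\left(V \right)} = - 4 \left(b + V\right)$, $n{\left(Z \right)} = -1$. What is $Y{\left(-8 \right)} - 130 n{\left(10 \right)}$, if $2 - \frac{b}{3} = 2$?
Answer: $162$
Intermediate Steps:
$b = 0$ ($b = 6 - 6 = 0$)
$Y{\left(V \right)} = - 4 V$ ($Y{\left(V \right)} = - 4 \left(0 + V\right) = - 4 V$)
$Y{\left(-8 \right)} - 130 n{\left(10 \right)} = \left(-4\right) \left(-8\right) - -130 = 32 + 130 = 162$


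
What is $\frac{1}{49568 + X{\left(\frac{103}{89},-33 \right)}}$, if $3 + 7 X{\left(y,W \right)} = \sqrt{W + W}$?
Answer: $\frac{220801}{10944569345} - \frac{7 i \sqrt{66}}{120390262795} \approx 2.0174 \cdot 10^{-5} - 4.7237 \cdot 10^{-10} i$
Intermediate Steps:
$X{\left(y,W \right)} = - \frac{3}{7} + \frac{\sqrt{2} \sqrt{W}}{7}$ ($X{\left(y,W \right)} = - \frac{3}{7} + \frac{\sqrt{W + W}}{7} = - \frac{3}{7} + \frac{\sqrt{2 W}}{7} = - \frac{3}{7} + \frac{\sqrt{2} \sqrt{W}}{7}$)
$\frac{1}{49568 + X{\left(\frac{103}{89},-33 \right)}} = \frac{1}{49568 - \left(\frac{3}{7} - \frac{\sqrt{2} \sqrt{-33}}{7}\right)} = \frac{1}{49568 - \left(\frac{3}{7} - \frac{\sqrt{2} i \sqrt{33}}{7}\right)} = \frac{1}{49568 - \left(\frac{3}{7} - \frac{i \sqrt{66}}{7}\right)} = \frac{1}{\frac{346973}{7} + \frac{i \sqrt{66}}{7}}$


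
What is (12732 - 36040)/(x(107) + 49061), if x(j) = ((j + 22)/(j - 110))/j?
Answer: -623489/1312371 ≈ -0.47509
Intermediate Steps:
x(j) = (22 + j)/(j*(-110 + j)) (x(j) = ((22 + j)/(-110 + j))/j = (22 + j)/(j*(-110 + j)))
(12732 - 36040)/(x(107) + 49061) = (12732 - 36040)/((22 + 107)/(107*(-110 + 107)) + 49061) = -23308/((1/107)*129/(-3) + 49061) = -23308/((1/107)*(-1/3)*129 + 49061) = -23308/(-43/107 + 49061) = -23308/5249484/107 = -23308*107/5249484 = -623489/1312371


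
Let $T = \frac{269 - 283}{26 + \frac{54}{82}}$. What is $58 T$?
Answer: $- \frac{33292}{1093} \approx -30.459$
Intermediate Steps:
$T = - \frac{574}{1093}$ ($T = - \frac{14}{26 + 54 \cdot \frac{1}{82}} = - \frac{14}{26 + \frac{27}{41}} = - \frac{14}{\frac{1093}{41}} = \left(-14\right) \frac{41}{1093} = - \frac{574}{1093} \approx -0.52516$)
$58 T = 58 \left(- \frac{574}{1093}\right) = - \frac{33292}{1093}$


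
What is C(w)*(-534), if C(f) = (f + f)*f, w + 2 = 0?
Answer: -4272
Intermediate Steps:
w = -2 (w = -2 + 0 = -2)
C(f) = 2*f² (C(f) = (2*f)*f = 2*f²)
C(w)*(-534) = (2*(-2)²)*(-534) = (2*4)*(-534) = 8*(-534) = -4272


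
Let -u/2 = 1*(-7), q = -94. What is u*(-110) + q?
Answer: -1634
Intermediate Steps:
u = 14 (u = -2*(-7) = 14)
u*(-110) + q = 14*(-110) - 94 = -1540 - 94 = -1634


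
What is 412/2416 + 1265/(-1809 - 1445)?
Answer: -214449/982708 ≈ -0.21822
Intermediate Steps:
412/2416 + 1265/(-1809 - 1445) = 412*(1/2416) + 1265/(-3254) = 103/604 + 1265*(-1/3254) = 103/604 - 1265/3254 = -214449/982708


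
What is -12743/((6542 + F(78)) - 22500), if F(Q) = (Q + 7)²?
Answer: 12743/8733 ≈ 1.4592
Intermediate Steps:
F(Q) = (7 + Q)²
-12743/((6542 + F(78)) - 22500) = -12743/((6542 + (7 + 78)²) - 22500) = -12743/((6542 + 85²) - 22500) = -12743/((6542 + 7225) - 22500) = -12743/(13767 - 22500) = -12743/(-8733) = -12743*(-1/8733) = 12743/8733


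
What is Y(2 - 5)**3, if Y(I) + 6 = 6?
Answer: 0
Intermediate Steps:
Y(I) = 0 (Y(I) = -6 + 6 = 0)
Y(2 - 5)**3 = 0**3 = 0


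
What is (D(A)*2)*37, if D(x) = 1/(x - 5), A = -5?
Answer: -37/5 ≈ -7.4000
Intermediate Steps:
D(x) = 1/(-5 + x)
(D(A)*2)*37 = (2/(-5 - 5))*37 = (2/(-10))*37 = -⅒*2*37 = -⅕*37 = -37/5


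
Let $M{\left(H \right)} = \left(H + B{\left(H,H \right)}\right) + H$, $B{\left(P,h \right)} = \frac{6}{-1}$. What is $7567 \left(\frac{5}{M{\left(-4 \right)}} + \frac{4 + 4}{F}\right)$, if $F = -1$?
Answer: $- \frac{126477}{2} \approx -63239.0$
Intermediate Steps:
$B{\left(P,h \right)} = -6$ ($B{\left(P,h \right)} = 6 \left(-1\right) = -6$)
$M{\left(H \right)} = -6 + 2 H$ ($M{\left(H \right)} = \left(H - 6\right) + H = \left(-6 + H\right) + H = -6 + 2 H$)
$7567 \left(\frac{5}{M{\left(-4 \right)}} + \frac{4 + 4}{F}\right) = 7567 \left(\frac{5}{-6 + 2 \left(-4\right)} + \frac{4 + 4}{-1}\right) = 7567 \left(\frac{5}{-6 - 8} + 8 \left(-1\right)\right) = 7567 \left(\frac{5}{-14} - 8\right) = 7567 \left(5 \left(- \frac{1}{14}\right) - 8\right) = 7567 \left(- \frac{5}{14} - 8\right) = 7567 \left(- \frac{117}{14}\right) = - \frac{126477}{2}$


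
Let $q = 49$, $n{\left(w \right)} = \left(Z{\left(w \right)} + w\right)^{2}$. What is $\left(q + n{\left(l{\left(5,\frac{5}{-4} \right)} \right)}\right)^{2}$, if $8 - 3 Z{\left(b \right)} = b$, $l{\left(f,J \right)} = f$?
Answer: $7225$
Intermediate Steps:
$Z{\left(b \right)} = \frac{8}{3} - \frac{b}{3}$
$n{\left(w \right)} = \left(\frac{8}{3} + \frac{2 w}{3}\right)^{2}$ ($n{\left(w \right)} = \left(\left(\frac{8}{3} - \frac{w}{3}\right) + w\right)^{2} = \left(\frac{8}{3} + \frac{2 w}{3}\right)^{2}$)
$\left(q + n{\left(l{\left(5,\frac{5}{-4} \right)} \right)}\right)^{2} = \left(49 + \frac{4 \left(4 + 5\right)^{2}}{9}\right)^{2} = \left(49 + \frac{4 \cdot 9^{2}}{9}\right)^{2} = \left(49 + \frac{4}{9} \cdot 81\right)^{2} = \left(49 + 36\right)^{2} = 85^{2} = 7225$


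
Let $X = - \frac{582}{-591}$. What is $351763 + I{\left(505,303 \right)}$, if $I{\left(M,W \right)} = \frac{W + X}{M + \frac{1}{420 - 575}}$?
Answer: $\frac{774883857627}{2202854} \approx 3.5176 \cdot 10^{5}$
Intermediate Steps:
$X = \frac{194}{197}$ ($X = - \frac{582 \left(-1\right)}{591} = \left(-1\right) \left(- \frac{194}{197}\right) = \frac{194}{197} \approx 0.98477$)
$I{\left(M,W \right)} = \frac{\frac{194}{197} + W}{- \frac{1}{155} + M}$ ($I{\left(M,W \right)} = \frac{W + \frac{194}{197}}{M + \frac{1}{420 - 575}} = \frac{\frac{194}{197} + W}{M + \frac{1}{-155}} = \frac{\frac{194}{197} + W}{M - \frac{1}{155}} = \frac{\frac{194}{197} + W}{- \frac{1}{155} + M}$)
$351763 + I{\left(505,303 \right)} = 351763 + \frac{155 \left(194 + 197 \cdot 303\right)}{197 \left(-1 + 155 \cdot 505\right)} = 351763 + \frac{155 \left(194 + 59691\right)}{197 \left(-1 + 78275\right)} = 351763 + \frac{155}{197} \cdot \frac{1}{78274} \cdot 59885 = 351763 + \frac{1326025}{2202854} = \frac{774883857627}{2202854}$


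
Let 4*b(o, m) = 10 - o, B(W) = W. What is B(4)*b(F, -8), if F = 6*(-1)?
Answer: 16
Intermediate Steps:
F = -6
b(o, m) = 5/2 - o/4 (b(o, m) = (10 - o)/4 = 5/2 - o/4)
B(4)*b(F, -8) = 4*(5/2 - ¼*(-6)) = 4*(5/2 + 3/2) = 4*4 = 16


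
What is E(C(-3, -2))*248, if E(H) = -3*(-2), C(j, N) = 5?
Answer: 1488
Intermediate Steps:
E(H) = 6
E(C(-3, -2))*248 = 6*248 = 1488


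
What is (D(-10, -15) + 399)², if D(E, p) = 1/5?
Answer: 3984016/25 ≈ 1.5936e+5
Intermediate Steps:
D(E, p) = ⅕
(D(-10, -15) + 399)² = (⅕ + 399)² = (1996/5)² = 3984016/25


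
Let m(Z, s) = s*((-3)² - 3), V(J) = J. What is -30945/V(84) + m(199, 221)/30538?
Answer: -157481171/427532 ≈ -368.35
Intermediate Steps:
m(Z, s) = 6*s (m(Z, s) = s*(9 - 3) = s*6 = 6*s)
-30945/V(84) + m(199, 221)/30538 = -30945/84 + (6*221)/30538 = -30945*1/84 + 1326*(1/30538) = -10315/28 + 663/15269 = -157481171/427532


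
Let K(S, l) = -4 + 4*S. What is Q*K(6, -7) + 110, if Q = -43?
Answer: -750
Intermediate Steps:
Q*K(6, -7) + 110 = -43*(-4 + 4*6) + 110 = -43*(-4 + 24) + 110 = -43*20 + 110 = -860 + 110 = -750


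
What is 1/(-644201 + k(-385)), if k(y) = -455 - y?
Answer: -1/644271 ≈ -1.5521e-6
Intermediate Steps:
1/(-644201 + k(-385)) = 1/(-644201 + (-455 - 1*(-385))) = 1/(-644201 + (-455 + 385)) = 1/(-644201 - 70) = 1/(-644271) = -1/644271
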